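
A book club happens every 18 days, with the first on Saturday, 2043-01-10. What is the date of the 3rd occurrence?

The 3rd occurrence is 2 intervals after the first: 2 × 18 = 36 days after 2043-01-10.
January has 31 days — 21 days to the end of January leaves 15.
15 days into February → 2043-02-15.

2043-02-15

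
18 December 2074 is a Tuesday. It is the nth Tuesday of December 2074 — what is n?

Day 18 falls in week ⌈18/7⌉ of the month.
Days 1–7 hold the 1st Tuesday, 8–14 the 2nd, 15–21 the 3rd, 22–28 the 4th, 29–31 the 5th.
18 is in the range for the 3rd.

3rd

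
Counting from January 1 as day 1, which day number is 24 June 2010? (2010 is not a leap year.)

Days in months before June: 31 + 28 + 31 + 30 + 31 = 151.
Plus 24 days into June → day 175.

175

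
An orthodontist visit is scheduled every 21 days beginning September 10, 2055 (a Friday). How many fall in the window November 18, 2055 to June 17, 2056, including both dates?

10

Occurrences land 21·i days after September 10, 2055 for i = 0, 1, 2, …
November 18, 2055 is 69 days after the start; 69 ÷ 21 = 3 remainder 6; since the remainder is 6, round up to i = 4. First occurrence in the window: #5 on December 3, 2055 (4×21 = 84 days in).
June 17, 2056 is 281 days after the start; 281 ÷ 21 = 13 remainder 8. Last occurrence in the window: #14 on June 9, 2056.
Occurrences #5 through #14: 10 in total.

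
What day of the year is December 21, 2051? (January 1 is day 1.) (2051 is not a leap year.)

Days in months before December: 31 + 28 + 31 + 30 + 31 + 30 + 31 + 31 + 30 + 31 + 30 = 334.
Plus 21 days into December → day 355.

355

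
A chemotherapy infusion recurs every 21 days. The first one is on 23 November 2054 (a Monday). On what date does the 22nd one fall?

7 February 2056

The 22nd occurrence is 21 intervals after the first: 21 × 21 = 441 days after 23 November 2054.
November has 30 days — 7 days to the end of November leaves 434.
From end of November to end of 2054 is 31 days (403 left).
2055 has 365 days (38 left).
January has 31 days (7 left).
7 days into February → 7 February 2056.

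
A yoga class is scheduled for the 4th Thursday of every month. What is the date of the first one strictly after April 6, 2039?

April 28, 2039

April 2039 starts on a Friday; its first Thursday is the 7th, so the 4th Thursday is the 28th — April 28, 2039.
April 28, 2039 is after April 6, 2039, so that is the next one.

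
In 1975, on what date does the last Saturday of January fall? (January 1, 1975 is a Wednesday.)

January 1975 begins on a Wednesday, so the first Saturday is January 4 (3 days later).
January 1975 has 31 days. Adding weeks: 4, 11, 18, 25 — the last one ≤ 31 is the 25th.

1975-01-25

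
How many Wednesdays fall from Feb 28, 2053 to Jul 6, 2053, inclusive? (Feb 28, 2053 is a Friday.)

18

Feb 28, 2053 is a Friday; the first Wednesday on or after it is Mar 5, 2053 (5 days later).
From Mar 5, 2053 to Jul 6, 2053: 26 + 30 + 31 + 30 + 6 = 123 days (rest of Mar, Apr, May, Jun, Jul).
123 ÷ 7 = 17 full weeks with remainder 4, so 17 more Wednesdays after the first → 18.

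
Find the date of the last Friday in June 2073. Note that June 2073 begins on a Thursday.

June 2073 begins on a Thursday, so the first Friday is June 2 (1 day later).
June 2073 has 30 days. Adding weeks: 2, 9, 16, 23, 30 — the last one ≤ 30 is the 30th.

30 June 2073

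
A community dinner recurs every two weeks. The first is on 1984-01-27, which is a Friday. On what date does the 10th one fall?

The 10th occurrence is 9 intervals after the first: 9 × 14 = 126 days after 1984-01-27.
January has 31 days — 4 days to the end of January leaves 122.
February has 29 days (93 left).
March has 31 days (62 left).
April has 30 days (32 left).
May has 31 days (1 left).
1 day into June → 1984-06-01.

1984-06-01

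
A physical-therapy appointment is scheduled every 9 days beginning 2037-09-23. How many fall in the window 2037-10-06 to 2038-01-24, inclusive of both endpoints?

12

Occurrences land 9·i days after 2037-09-23 for i = 0, 1, 2, …
2037-10-06 is 13 days after the start; 13 ÷ 9 = 1 remainder 4; since the remainder is 4, round up to i = 2. First occurrence in the window: #3 on 2037-10-11 (2×9 = 18 days in).
2038-01-24 is 123 days after the start; 123 ÷ 9 = 13 remainder 6. Last occurrence in the window: #14 on 2038-01-18.
Occurrences #3 through #14: 12 in total.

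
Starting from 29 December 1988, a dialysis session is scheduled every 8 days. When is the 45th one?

The 45th occurrence is 44 intervals after the first: 44 × 8 = 352 days after 29 December 1988.
December has 31 days — 2 days to the end of December leaves 350.
January has 31 days (319 left).
February has 28 days (291 left).
March has 31 days (260 left).
April has 30 days (230 left).
May has 31 days (199 left).
June has 30 days (169 left).
July has 31 days (138 left).
August has 31 days (107 left).
September has 30 days (77 left).
October has 31 days (46 left).
November has 30 days (16 left).
16 days into December → 16 December 1989.

16 December 1989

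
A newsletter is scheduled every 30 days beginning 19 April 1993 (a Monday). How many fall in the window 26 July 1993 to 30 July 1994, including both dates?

12

Occurrences land 30·i days after 19 April 1993 for i = 0, 1, 2, …
26 July 1993 is 98 days after the start; 98 ÷ 30 = 3 remainder 8; since the remainder is 8, round up to i = 4. First occurrence in the window: #5 on 17 August 1993 (4×30 = 120 days in).
30 July 1994 is 467 days after the start; 467 ÷ 30 = 15 remainder 17. Last occurrence in the window: #16 on 13 July 1994.
Occurrences #5 through #16: 12 in total.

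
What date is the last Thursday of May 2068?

May 2068 begins on a Tuesday, so the first Thursday is May 3 (2 days later).
May 2068 has 31 days. Adding weeks: 3, 10, 17, 24, 31 — the last one ≤ 31 is the 31st.

31 May 2068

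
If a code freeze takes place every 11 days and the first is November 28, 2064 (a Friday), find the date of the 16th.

The 16th occurrence is 15 intervals after the first: 15 × 11 = 165 days after November 28, 2064.
November has 30 days — 2 days to the end of November leaves 163.
December has 31 days (132 left).
January has 31 days (101 left).
February has 28 days (73 left).
March has 31 days (42 left).
April has 30 days (12 left).
12 days into May → May 12, 2065.

May 12, 2065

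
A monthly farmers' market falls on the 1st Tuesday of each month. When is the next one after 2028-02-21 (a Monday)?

2028-03-07

February 2028 starts on a Tuesday, so its 1st Tuesday is 2028-02-01.
That is not after 2028-02-21, so look at March 2028.
March 2028 starts on a Wednesday, so its 1st Tuesday is 2028-03-07 (6 days in).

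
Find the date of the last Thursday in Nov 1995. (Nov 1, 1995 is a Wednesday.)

Nov 30, 1995

Nov 1995 begins on a Wednesday, so the first Thursday is Nov 2 (1 day later).
Nov 1995 has 30 days. Adding weeks: 2, 9, 16, 23, 30 — the last one ≤ 30 is the 30th.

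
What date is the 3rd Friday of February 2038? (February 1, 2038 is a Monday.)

February 19, 2038

February 2038 begins on a Monday, so the first Friday is February 5 (4 days later).
The 3rd Friday is 2 weeks later: 5 + 14 = 19.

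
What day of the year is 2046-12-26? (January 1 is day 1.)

Days in months before December: 31 + 28 + 31 + 30 + 31 + 30 + 31 + 31 + 30 + 31 + 30 = 334.
Plus 26 days into December → day 360.

360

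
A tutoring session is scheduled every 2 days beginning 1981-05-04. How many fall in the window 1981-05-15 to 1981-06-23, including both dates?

Occurrences land 2·i days after 1981-05-04 for i = 0, 1, 2, …
1981-05-15 is 11 days after the start; 11 ÷ 2 = 5 remainder 1; since the remainder is 1, round up to i = 6. First occurrence in the window: #7 on 1981-05-16 (6×2 = 12 days in).
1981-06-23 is 50 days after the start; 50 ÷ 2 = 25 remainder 0. Last occurrence in the window: #26 on 1981-06-23.
Occurrences #7 through #26: 20 in total.

20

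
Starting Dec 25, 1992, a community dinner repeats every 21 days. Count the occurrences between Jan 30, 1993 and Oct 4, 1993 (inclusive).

Occurrences land 21·i days after Dec 25, 1992 for i = 0, 1, 2, …
Jan 30, 1993 is 36 days after the start; 36 ÷ 21 = 1 remainder 15; since the remainder is 15, round up to i = 2. First occurrence in the window: #3 on Feb 5, 1993 (2×21 = 42 days in).
Oct 4, 1993 is 283 days after the start; 283 ÷ 21 = 13 remainder 10. Last occurrence in the window: #14 on Sep 24, 1993.
Occurrences #3 through #14: 12 in total.

12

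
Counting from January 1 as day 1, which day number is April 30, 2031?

Days in months before April: 31 + 28 + 31 = 90.
Plus 30 days into April → day 120.

120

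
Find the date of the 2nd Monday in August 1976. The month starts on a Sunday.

9 August 1976

August 1976 begins on a Sunday, so the first Monday is August 2 (1 day later).
The 2nd Monday is 1 weeks later: 2 + 7 = 9.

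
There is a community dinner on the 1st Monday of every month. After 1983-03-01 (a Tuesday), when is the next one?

March 1983 starts on a Tuesday, so its 1st Monday is 1983-03-07 (6 days in).
1983-03-07 is after 1983-03-01, so that is the next one.

1983-03-07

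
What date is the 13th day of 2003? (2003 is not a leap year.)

January 13, 2003

13 into January → January 13.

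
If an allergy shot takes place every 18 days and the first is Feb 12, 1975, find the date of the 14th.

The 14th occurrence is 13 intervals after the first: 13 × 18 = 234 days after Feb 12, 1975.
Feb has 28 days — 16 days to the end of Feb leaves 218.
Mar has 31 days (187 left).
Apr has 30 days (157 left).
May has 31 days (126 left).
Jun has 30 days (96 left).
Jul has 31 days (65 left).
Aug has 31 days (34 left).
Sep has 30 days (4 left).
4 days into Oct → Oct 4, 1975.

Oct 4, 1975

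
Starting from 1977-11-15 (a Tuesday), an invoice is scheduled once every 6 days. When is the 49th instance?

The 49th occurrence is 48 intervals after the first: 48 × 6 = 288 days after 1977-11-15.
November has 30 days — 15 days to the end of November leaves 273.
December has 31 days (242 left).
January has 31 days (211 left).
February has 28 days (183 left).
March has 31 days (152 left).
April has 30 days (122 left).
May has 31 days (91 left).
June has 30 days (61 left).
July has 31 days (30 left).
30 days into August → 1978-08-30.

1978-08-30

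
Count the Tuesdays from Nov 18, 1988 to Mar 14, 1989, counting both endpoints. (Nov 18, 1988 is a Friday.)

Nov 18, 1988 is a Friday; the first Tuesday on or after it is Nov 22, 1988 (4 days later).
From Nov 22, 1988 to Mar 14, 1989: 8 + 31 + 31 + 28 + 14 = 112 days (rest of Nov, Dec, Jan, Feb, Mar).
112 ÷ 7 = 16 full weeks with remainder 0, so 16 more Tuesdays after the first → 17.

17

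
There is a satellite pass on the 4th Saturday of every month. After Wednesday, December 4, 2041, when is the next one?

December 2041 starts on a Sunday; its first Saturday is the 7th, so the 4th Saturday is the 28th — December 28, 2041.
December 28, 2041 is after December 4, 2041, so that is the next one.

December 28, 2041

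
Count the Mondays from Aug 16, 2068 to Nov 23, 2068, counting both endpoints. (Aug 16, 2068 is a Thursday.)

Aug 16, 2068 is a Thursday; the first Monday on or after it is Aug 20, 2068 (4 days later).
From Aug 20, 2068 to Nov 23, 2068: 11 + 30 + 31 + 23 = 95 days (rest of Aug, Sep, Oct, Nov).
95 ÷ 7 = 13 full weeks with remainder 4, so 13 more Mondays after the first → 14.

14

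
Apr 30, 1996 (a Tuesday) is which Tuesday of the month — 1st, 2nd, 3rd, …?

5th

Day 30 falls in week ⌈30/7⌉ of the month.
Days 1–7 hold the 1st Tuesday, 8–14 the 2nd, 15–21 the 3rd, 22–28 the 4th, 29–31 the 5th.
30 is in the range for the 5th.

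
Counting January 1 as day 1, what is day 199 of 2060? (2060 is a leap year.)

July 17, 2060

January has 31 days (199 − 31 = 168 remain).
February has 29 days (168 − 29 = 139 remain).
March has 31 days (139 − 31 = 108 remain).
April has 30 days (108 − 30 = 78 remain).
May has 31 days (78 − 31 = 47 remain).
June has 30 days (47 − 30 = 17 remain).
17 into July → July 17.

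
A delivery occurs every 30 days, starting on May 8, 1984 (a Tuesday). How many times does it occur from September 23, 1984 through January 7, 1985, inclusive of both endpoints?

Occurrences land 30·i days after May 8, 1984 for i = 0, 1, 2, …
September 23, 1984 is 138 days after the start; 138 ÷ 30 = 4 remainder 18; since the remainder is 18, round up to i = 5. First occurrence in the window: #6 on October 5, 1984 (5×30 = 150 days in).
January 7, 1985 is 244 days after the start; 244 ÷ 30 = 8 remainder 4. Last occurrence in the window: #9 on January 3, 1985.
Occurrences #6 through #9: 4 in total.

4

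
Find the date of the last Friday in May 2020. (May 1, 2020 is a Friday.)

May 29, 2020

May 2020 begins on a Friday, so the first Friday is May 1.
May 2020 has 31 days. Adding weeks: 1, 8, 15, 22, 29 — the last one ≤ 31 is the 29th.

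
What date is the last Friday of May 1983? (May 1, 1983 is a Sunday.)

May 1983 begins on a Sunday, so the first Friday is May 6 (5 days later).
May 1983 has 31 days. Adding weeks: 6, 13, 20, 27 — the last one ≤ 31 is the 27th.

1983-05-27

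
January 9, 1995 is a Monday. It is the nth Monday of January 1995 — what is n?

Day 9 falls in week ⌈9/7⌉ of the month.
Days 1–7 hold the 1st Monday, 8–14 the 2nd, 15–21 the 3rd, 22–28 the 4th, 29–31 the 5th.
9 is in the range for the 2nd.

2nd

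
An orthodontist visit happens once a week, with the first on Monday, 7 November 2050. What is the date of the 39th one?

31 July 2051

The 39th occurrence is 38 intervals after the first: 38 × 7 = 266 days after 7 November 2050.
November has 30 days — 23 days to the end of November leaves 243.
December has 31 days (212 left).
January has 31 days (181 left).
February has 28 days (153 left).
March has 31 days (122 left).
April has 30 days (92 left).
May has 31 days (61 left).
June has 30 days (31 left).
31 days into July → 31 July 2051.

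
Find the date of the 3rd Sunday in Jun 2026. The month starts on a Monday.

Jun 21, 2026

Jun 2026 begins on a Monday, so the first Sunday is Jun 7 (6 days later).
The 3rd Sunday is 2 weeks later: 7 + 14 = 21.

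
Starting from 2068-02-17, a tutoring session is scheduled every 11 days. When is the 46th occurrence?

2069-06-26

The 46th occurrence is 45 intervals after the first: 45 × 11 = 495 days after 2068-02-17.
February has 29 days — 12 days to the end of February leaves 483.
From end of February to end of 2068 is 306 days (177 left).
January has 31 days (146 left).
February has 28 days (118 left).
March has 31 days (87 left).
April has 30 days (57 left).
May has 31 days (26 left).
26 days into June → 2069-06-26.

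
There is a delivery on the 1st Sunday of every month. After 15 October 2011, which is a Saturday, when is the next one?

6 November 2011

October 2011 starts on a Saturday, so its 1st Sunday is 2 October 2011 (1 day in).
That is not after 15 October 2011, so look at November 2011.
November 2011 starts on a Tuesday, so its 1st Sunday is 6 November 2011 (5 days in).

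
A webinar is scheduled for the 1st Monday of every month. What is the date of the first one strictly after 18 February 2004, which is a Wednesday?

1 March 2004

February 2004 starts on a Sunday, so its 1st Monday is 2 February 2004 (1 day in).
That is not after 18 February 2004, so look at March 2004.
March 2004 starts on a Monday, so its 1st Monday is 1 March 2004.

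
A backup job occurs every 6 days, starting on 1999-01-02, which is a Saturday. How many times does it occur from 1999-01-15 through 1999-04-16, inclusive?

15

Occurrences land 6·i days after 1999-01-02 for i = 0, 1, 2, …
1999-01-15 is 13 days after the start; 13 ÷ 6 = 2 remainder 1; since the remainder is 1, round up to i = 3. First occurrence in the window: #4 on 1999-01-20 (3×6 = 18 days in).
1999-04-16 is 104 days after the start; 104 ÷ 6 = 17 remainder 2. Last occurrence in the window: #18 on 1999-04-14.
Occurrences #4 through #18: 15 in total.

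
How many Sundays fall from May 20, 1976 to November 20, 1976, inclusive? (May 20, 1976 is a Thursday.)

26

May 20, 1976 is a Thursday; the first Sunday on or after it is May 23, 1976 (3 days later).
From May 23, 1976 to November 20, 1976: 8 + 30 + 31 + 31 + 30 + 31 + 20 = 181 days (rest of May, June, July, August, September, October, November).
181 ÷ 7 = 25 full weeks with remainder 6, so 25 more Sundays after the first → 26.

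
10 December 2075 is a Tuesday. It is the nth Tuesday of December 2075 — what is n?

Day 10 falls in week ⌈10/7⌉ of the month.
Days 1–7 hold the 1st Tuesday, 8–14 the 2nd, 15–21 the 3rd, 22–28 the 4th, 29–31 the 5th.
10 is in the range for the 2nd.

2nd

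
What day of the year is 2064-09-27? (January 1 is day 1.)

Days in months before September: 31 + 29 + 31 + 30 + 31 + 30 + 31 + 31 = 244.
Plus 27 days into September → day 271.

271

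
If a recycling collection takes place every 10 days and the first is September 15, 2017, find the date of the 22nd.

The 22nd occurrence is 21 intervals after the first: 21 × 10 = 210 days after September 15, 2017.
September has 30 days — 15 days to the end of September leaves 195.
October has 31 days (164 left).
November has 30 days (134 left).
December has 31 days (103 left).
January has 31 days (72 left).
February has 28 days (44 left).
March has 31 days (13 left).
13 days into April → April 13, 2018.

April 13, 2018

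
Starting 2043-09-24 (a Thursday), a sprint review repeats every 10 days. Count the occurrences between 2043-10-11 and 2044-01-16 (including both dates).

10

Occurrences land 10·i days after 2043-09-24 for i = 0, 1, 2, …
2043-10-11 is 17 days after the start; 17 ÷ 10 = 1 remainder 7; since the remainder is 7, round up to i = 2. First occurrence in the window: #3 on 2043-10-14 (2×10 = 20 days in).
2044-01-16 is 114 days after the start; 114 ÷ 10 = 11 remainder 4. Last occurrence in the window: #12 on 2044-01-12.
Occurrences #3 through #12: 10 in total.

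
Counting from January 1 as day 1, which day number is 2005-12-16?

350

Days in months before December: 31 + 28 + 31 + 30 + 31 + 30 + 31 + 31 + 30 + 31 + 30 = 334.
Plus 16 days into December → day 350.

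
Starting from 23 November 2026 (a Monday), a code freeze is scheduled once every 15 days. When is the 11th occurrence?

The 11th occurrence is 10 intervals after the first: 10 × 15 = 150 days after 23 November 2026.
November has 30 days — 7 days to the end of November leaves 143.
December has 31 days (112 left).
January has 31 days (81 left).
February has 28 days (53 left).
March has 31 days (22 left).
22 days into April → 22 April 2027.

22 April 2027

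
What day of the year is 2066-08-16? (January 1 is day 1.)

228

Days in months before August: 31 + 28 + 31 + 30 + 31 + 30 + 31 = 212.
Plus 16 days into August → day 228.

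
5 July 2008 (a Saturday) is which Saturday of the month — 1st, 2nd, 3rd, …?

Day 5 falls in week ⌈5/7⌉ of the month.
Days 1–7 hold the 1st Saturday, 8–14 the 2nd, 15–21 the 3rd, 22–28 the 4th, 29–31 the 5th.
5 is in the range for the 1st.

1st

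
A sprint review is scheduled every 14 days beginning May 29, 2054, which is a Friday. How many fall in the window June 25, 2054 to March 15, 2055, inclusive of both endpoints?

19

Occurrences land 14·i days after May 29, 2054 for i = 0, 1, 2, …
June 25, 2054 is 27 days after the start; 27 ÷ 14 = 1 remainder 13; since the remainder is 13, round up to i = 2. First occurrence in the window: #3 on June 26, 2054 (2×14 = 28 days in).
March 15, 2055 is 290 days after the start; 290 ÷ 14 = 20 remainder 10. Last occurrence in the window: #21 on March 5, 2055.
Occurrences #3 through #21: 19 in total.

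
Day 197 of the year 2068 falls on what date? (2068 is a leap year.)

January has 31 days (197 − 31 = 166 remain).
February has 29 days (166 − 29 = 137 remain).
March has 31 days (137 − 31 = 106 remain).
April has 30 days (106 − 30 = 76 remain).
May has 31 days (76 − 31 = 45 remain).
June has 30 days (45 − 30 = 15 remain).
15 into July → July 15.

2068-07-15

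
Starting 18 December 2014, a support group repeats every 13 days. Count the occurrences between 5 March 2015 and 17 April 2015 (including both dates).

Occurrences land 13·i days after 18 December 2014 for i = 0, 1, 2, …
5 March 2015 is 77 days after the start; 77 ÷ 13 = 5 remainder 12; since the remainder is 12, round up to i = 6. First occurrence in the window: #7 on 6 March 2015 (6×13 = 78 days in).
17 April 2015 is 120 days after the start; 120 ÷ 13 = 9 remainder 3. Last occurrence in the window: #10 on 14 April 2015.
Occurrences #7 through #10: 4 in total.

4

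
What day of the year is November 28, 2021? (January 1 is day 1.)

332

Days in months before November: 31 + 28 + 31 + 30 + 31 + 30 + 31 + 31 + 30 + 31 = 304.
Plus 28 days into November → day 332.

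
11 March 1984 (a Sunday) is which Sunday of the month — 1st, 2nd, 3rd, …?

2nd

Day 11 falls in week ⌈11/7⌉ of the month.
Days 1–7 hold the 1st Sunday, 8–14 the 2nd, 15–21 the 3rd, 22–28 the 4th, 29–31 the 5th.
11 is in the range for the 2nd.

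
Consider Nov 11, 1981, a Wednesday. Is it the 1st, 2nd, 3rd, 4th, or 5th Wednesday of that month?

2nd

Day 11 falls in week ⌈11/7⌉ of the month.
Days 1–7 hold the 1st Wednesday, 8–14 the 2nd, 15–21 the 3rd, 22–28 the 4th, 29–31 the 5th.
11 is in the range for the 2nd.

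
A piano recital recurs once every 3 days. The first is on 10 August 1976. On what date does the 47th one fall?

26 December 1976

The 47th occurrence is 46 intervals after the first: 46 × 3 = 138 days after 10 August 1976.
August has 31 days — 21 days to the end of August leaves 117.
September has 30 days (87 left).
October has 31 days (56 left).
November has 30 days (26 left).
26 days into December → 26 December 1976.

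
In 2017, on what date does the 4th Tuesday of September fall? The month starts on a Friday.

September 2017 begins on a Friday, so the first Tuesday is September 5 (4 days later).
The 4th Tuesday is 3 weeks later: 5 + 21 = 26.

2017-09-26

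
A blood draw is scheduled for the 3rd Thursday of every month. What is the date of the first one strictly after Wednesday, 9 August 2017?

August 2017 starts on a Tuesday; its first Thursday is the 3rd, so the 3rd Thursday is the 17th — 17 August 2017.
17 August 2017 is after 9 August 2017, so that is the next one.

17 August 2017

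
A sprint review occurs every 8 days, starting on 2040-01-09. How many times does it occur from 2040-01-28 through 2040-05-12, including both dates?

Occurrences land 8·i days after 2040-01-09 for i = 0, 1, 2, …
2040-01-28 is 19 days after the start; 19 ÷ 8 = 2 remainder 3; since the remainder is 3, round up to i = 3. First occurrence in the window: #4 on 2040-02-02 (3×8 = 24 days in).
2040-05-12 is 124 days after the start; 124 ÷ 8 = 15 remainder 4. Last occurrence in the window: #16 on 2040-05-08.
Occurrences #4 through #16: 13 in total.

13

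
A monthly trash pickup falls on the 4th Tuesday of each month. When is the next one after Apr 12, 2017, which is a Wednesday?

Apr 25, 2017

Apr 2017 starts on a Saturday; its first Tuesday is the 4th, so the 4th Tuesday is the 25th — Apr 25, 2017.
Apr 25, 2017 is after Apr 12, 2017, so that is the next one.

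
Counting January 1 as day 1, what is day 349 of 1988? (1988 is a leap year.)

1988-12-14

January has 31 days (349 − 31 = 318 remain).
February has 29 days (318 − 29 = 289 remain).
March has 31 days (289 − 31 = 258 remain).
April has 30 days (258 − 30 = 228 remain).
May has 31 days (228 − 31 = 197 remain).
June has 30 days (197 − 30 = 167 remain).
July has 31 days (167 − 31 = 136 remain).
August has 31 days (136 − 31 = 105 remain).
September has 30 days (105 − 30 = 75 remain).
October has 31 days (75 − 31 = 44 remain).
November has 30 days (44 − 30 = 14 remain).
14 into December → December 14.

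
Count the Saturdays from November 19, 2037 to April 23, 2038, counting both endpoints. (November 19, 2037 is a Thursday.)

22

November 19, 2037 is a Thursday; the first Saturday on or after it is November 21, 2037 (2 days later).
From November 21, 2037 to April 23, 2038: 9 + 31 + 31 + 28 + 31 + 23 = 153 days (rest of November, December, January, February, March, April).
153 ÷ 7 = 21 full weeks with remainder 6, so 21 more Saturdays after the first → 22.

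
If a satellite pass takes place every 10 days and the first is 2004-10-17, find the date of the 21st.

2005-05-05

The 21st occurrence is 20 intervals after the first: 20 × 10 = 200 days after 2004-10-17.
October has 31 days — 14 days to the end of October leaves 186.
November has 30 days (156 left).
December has 31 days (125 left).
January has 31 days (94 left).
February has 28 days (66 left).
March has 31 days (35 left).
April has 30 days (5 left).
5 days into May → 2005-05-05.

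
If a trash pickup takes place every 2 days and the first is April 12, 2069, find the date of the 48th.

July 15, 2069

The 48th occurrence is 47 intervals after the first: 47 × 2 = 94 days after April 12, 2069.
April has 30 days — 18 days to the end of April leaves 76.
May has 31 days (45 left).
June has 30 days (15 left).
15 days into July → July 15, 2069.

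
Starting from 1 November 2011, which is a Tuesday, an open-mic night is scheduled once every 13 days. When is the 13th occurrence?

The 13th occurrence is 12 intervals after the first: 12 × 13 = 156 days after 1 November 2011.
November has 30 days — 29 days to the end of November leaves 127.
December has 31 days (96 left).
January has 31 days (65 left).
February has 29 days (36 left).
March has 31 days (5 left).
5 days into April → 5 April 2012.

5 April 2012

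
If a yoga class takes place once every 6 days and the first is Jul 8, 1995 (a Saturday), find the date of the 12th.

The 12th occurrence is 11 intervals after the first: 11 × 6 = 66 days after Jul 8, 1995.
Jul has 31 days — 23 days to the end of Jul leaves 43.
Aug has 31 days (12 left).
12 days into Sep → Sep 12, 1995.

Sep 12, 1995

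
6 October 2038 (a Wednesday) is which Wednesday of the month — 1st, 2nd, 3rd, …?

1st

Day 6 falls in week ⌈6/7⌉ of the month.
Days 1–7 hold the 1st Wednesday, 8–14 the 2nd, 15–21 the 3rd, 22–28 the 4th, 29–31 the 5th.
6 is in the range for the 1st.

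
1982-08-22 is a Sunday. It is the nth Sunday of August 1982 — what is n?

4th

Day 22 falls in week ⌈22/7⌉ of the month.
Days 1–7 hold the 1st Sunday, 8–14 the 2nd, 15–21 the 3rd, 22–28 the 4th, 29–31 the 5th.
22 is in the range for the 4th.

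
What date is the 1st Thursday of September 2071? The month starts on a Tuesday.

2071-09-03

September 2071 begins on a Tuesday, so the first Thursday is September 3 (2 days later).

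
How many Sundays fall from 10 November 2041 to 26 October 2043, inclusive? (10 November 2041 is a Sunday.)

10 November 2041 is a Sunday; the first Sunday on or after it is 10 November 2041.
From 10 November 2041 to 26 October 2043: 51 + 365 + 299 = 715 days (rest of 2041, 2042, to 26 October 2043 in 2043).
715 ÷ 7 = 102 full weeks with remainder 1, so 102 more Sundays after the first → 103.

103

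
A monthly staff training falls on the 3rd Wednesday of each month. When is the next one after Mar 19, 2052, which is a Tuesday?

Mar 2052 starts on a Friday; its first Wednesday is the 6th, so the 3rd Wednesday is the 20th — Mar 20, 2052.
Mar 20, 2052 is after Mar 19, 2052, so that is the next one.

Mar 20, 2052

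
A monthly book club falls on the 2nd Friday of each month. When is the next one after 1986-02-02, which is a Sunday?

1986-02-14

February 1986 starts on a Saturday; its first Friday is the 7th, so the 2nd Friday is the 14th — 1986-02-14.
1986-02-14 is after 1986-02-02, so that is the next one.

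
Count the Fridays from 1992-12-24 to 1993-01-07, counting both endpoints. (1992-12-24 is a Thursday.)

2

1992-12-24 is a Thursday; the first Friday on or after it is 1992-12-25 (1 day later).
From 1992-12-25 to 1993-01-07: 6 + 7 = 13 days (rest of December, January).
13 ÷ 7 = 1 full weeks with remainder 6, so 1 more Fridays after the first → 2.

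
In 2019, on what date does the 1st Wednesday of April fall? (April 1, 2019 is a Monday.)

April 2019 begins on a Monday, so the first Wednesday is April 3 (2 days later).

April 3, 2019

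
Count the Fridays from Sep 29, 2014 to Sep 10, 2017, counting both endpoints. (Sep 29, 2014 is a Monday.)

154

Sep 29, 2014 is a Monday; the first Friday on or after it is Oct 3, 2014 (4 days later).
From Oct 3, 2014 to Sep 10, 2017: 89 + 365 + 366 + 253 = 1073 days (rest of 2014, 2015, 2016, to Sep 10, 2017 in 2017).
1073 ÷ 7 = 153 full weeks with remainder 2, so 153 more Fridays after the first → 154.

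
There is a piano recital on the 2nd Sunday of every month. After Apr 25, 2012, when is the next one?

May 13, 2012

Apr 2012 starts on a Sunday; its first Sunday is the 1st, so the 2nd Sunday is the 8th — Apr 8, 2012.
That is not after Apr 25, 2012, so look at May 2012.
May 2012 starts on a Tuesday; its first Sunday is the 6th, so the 2nd Sunday is the 13th — May 13, 2012.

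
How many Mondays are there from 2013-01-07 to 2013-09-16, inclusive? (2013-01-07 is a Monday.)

37

2013-01-07 is a Monday; the first Monday on or after it is 2013-01-07.
From 2013-01-07 to 2013-09-16: 24 + 28 + 31 + 30 + 31 + 30 + 31 + 31 + 16 = 252 days (rest of January, February, March, April, May, June, July, August, September).
252 ÷ 7 = 36 full weeks with remainder 0, so 36 more Mondays after the first → 37.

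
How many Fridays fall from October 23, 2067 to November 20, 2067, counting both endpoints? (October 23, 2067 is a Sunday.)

4

October 23, 2067 is a Sunday; the first Friday on or after it is October 28, 2067 (5 days later).
From October 28, 2067 to November 20, 2067: 3 + 20 = 23 days (rest of October, November).
23 ÷ 7 = 3 full weeks with remainder 2, so 3 more Fridays after the first → 4.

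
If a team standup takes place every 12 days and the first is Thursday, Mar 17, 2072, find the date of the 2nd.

Mar 29, 2072

The 2nd occurrence is 1 interval after the first: 1 × 12 = 12 days after Mar 17, 2072.
12 days later is Mar 29, 2072.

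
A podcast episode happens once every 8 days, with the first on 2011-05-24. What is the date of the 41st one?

The 41st occurrence is 40 intervals after the first: 40 × 8 = 320 days after 2011-05-24.
May has 31 days — 7 days to the end of May leaves 313.
June has 30 days (283 left).
July has 31 days (252 left).
August has 31 days (221 left).
September has 30 days (191 left).
October has 31 days (160 left).
November has 30 days (130 left).
December has 31 days (99 left).
January has 31 days (68 left).
February has 29 days (39 left).
March has 31 days (8 left).
8 days into April → 2012-04-08.

2012-04-08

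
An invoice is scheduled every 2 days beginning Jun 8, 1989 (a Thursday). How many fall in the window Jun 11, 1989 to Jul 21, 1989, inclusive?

Occurrences land 2·i days after Jun 8, 1989 for i = 0, 1, 2, …
Jun 11, 1989 is 3 days after the start; 3 ÷ 2 = 1 remainder 1; since the remainder is 1, round up to i = 2. First occurrence in the window: #3 on Jun 12, 1989 (2×2 = 4 days in).
Jul 21, 1989 is 43 days after the start; 43 ÷ 2 = 21 remainder 1. Last occurrence in the window: #22 on Jul 20, 1989.
Occurrences #3 through #22: 20 in total.

20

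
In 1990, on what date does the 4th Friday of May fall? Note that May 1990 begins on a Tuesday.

25 May 1990

May 1990 begins on a Tuesday, so the first Friday is May 4 (3 days later).
The 4th Friday is 3 weeks later: 4 + 21 = 25.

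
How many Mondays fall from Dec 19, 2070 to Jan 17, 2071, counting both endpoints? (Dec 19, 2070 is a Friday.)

Dec 19, 2070 is a Friday; the first Monday on or after it is Dec 22, 2070 (3 days later).
From Dec 22, 2070 to Jan 17, 2071: 9 + 17 = 26 days (rest of Dec, Jan).
26 ÷ 7 = 3 full weeks with remainder 5, so 3 more Mondays after the first → 4.

4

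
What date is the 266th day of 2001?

September 23, 2001

January has 31 days (266 − 31 = 235 remain).
February has 28 days (235 − 28 = 207 remain).
March has 31 days (207 − 31 = 176 remain).
April has 30 days (176 − 30 = 146 remain).
May has 31 days (146 − 31 = 115 remain).
June has 30 days (115 − 30 = 85 remain).
July has 31 days (85 − 31 = 54 remain).
August has 31 days (54 − 31 = 23 remain).
23 into September → September 23.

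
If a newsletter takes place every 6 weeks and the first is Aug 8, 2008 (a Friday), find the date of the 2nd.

Sep 19, 2008

The 2nd occurrence is 1 interval after the first: 1 × 42 = 42 days after Aug 8, 2008.
Aug has 31 days — 23 days to the end of Aug leaves 19.
19 days into Sep → Sep 19, 2008.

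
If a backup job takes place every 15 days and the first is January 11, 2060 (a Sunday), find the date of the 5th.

March 11, 2060

The 5th occurrence is 4 intervals after the first: 4 × 15 = 60 days after January 11, 2060.
January has 31 days — 20 days to the end of January leaves 40.
February has 29 days (11 left).
11 days into March → March 11, 2060.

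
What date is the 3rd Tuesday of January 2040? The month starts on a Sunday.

17 January 2040

January 2040 begins on a Sunday, so the first Tuesday is January 3 (2 days later).
The 3rd Tuesday is 2 weeks later: 3 + 14 = 17.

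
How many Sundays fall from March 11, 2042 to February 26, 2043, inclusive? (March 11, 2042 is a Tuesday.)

50

March 11, 2042 is a Tuesday; the first Sunday on or after it is March 16, 2042 (5 days later).
From March 16, 2042 to February 26, 2043: 290 + 57 = 347 days (rest of 2042, to February 26, 2043 in 2043).
347 ÷ 7 = 49 full weeks with remainder 4, so 49 more Sundays after the first → 50.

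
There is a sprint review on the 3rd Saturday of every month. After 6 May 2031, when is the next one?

May 2031 starts on a Thursday; its first Saturday is the 3rd, so the 3rd Saturday is the 17th — 17 May 2031.
17 May 2031 is after 6 May 2031, so that is the next one.

17 May 2031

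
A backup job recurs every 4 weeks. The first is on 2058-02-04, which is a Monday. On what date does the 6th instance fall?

The 6th occurrence is 5 intervals after the first: 5 × 28 = 140 days after 2058-02-04.
February has 28 days — 24 days to the end of February leaves 116.
March has 31 days (85 left).
April has 30 days (55 left).
May has 31 days (24 left).
24 days into June → 2058-06-24.

2058-06-24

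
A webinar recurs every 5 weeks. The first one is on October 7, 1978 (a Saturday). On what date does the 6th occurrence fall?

The 6th occurrence is 5 intervals after the first: 5 × 35 = 175 days after October 7, 1978.
October has 31 days — 24 days to the end of October leaves 151.
November has 30 days (121 left).
December has 31 days (90 left).
January has 31 days (59 left).
February has 28 days (31 left).
31 days into March → March 31, 1979.

March 31, 1979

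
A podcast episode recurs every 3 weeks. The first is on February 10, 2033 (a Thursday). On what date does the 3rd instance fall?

The 3rd occurrence is 2 intervals after the first: 2 × 21 = 42 days after February 10, 2033.
February has 28 days — 18 days to the end of February leaves 24.
24 days into March → March 24, 2033.

March 24, 2033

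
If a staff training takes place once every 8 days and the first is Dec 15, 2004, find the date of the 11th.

Mar 5, 2005

The 11th occurrence is 10 intervals after the first: 10 × 8 = 80 days after Dec 15, 2004.
Dec has 31 days — 16 days to the end of Dec leaves 64.
Jan has 31 days (33 left).
Feb has 28 days (5 left).
5 days into Mar → Mar 5, 2005.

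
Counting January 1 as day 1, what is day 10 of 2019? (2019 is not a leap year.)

2019-01-10

10 into January → January 10.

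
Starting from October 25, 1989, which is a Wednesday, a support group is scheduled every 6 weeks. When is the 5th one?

April 11, 1990

The 5th occurrence is 4 intervals after the first: 4 × 42 = 168 days after October 25, 1989.
October has 31 days — 6 days to the end of October leaves 162.
November has 30 days (132 left).
December has 31 days (101 left).
January has 31 days (70 left).
February has 28 days (42 left).
March has 31 days (11 left).
11 days into April → April 11, 1990.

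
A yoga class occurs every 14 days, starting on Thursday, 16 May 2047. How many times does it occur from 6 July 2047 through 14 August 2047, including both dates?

Occurrences land 14·i days after 16 May 2047 for i = 0, 1, 2, …
6 July 2047 is 51 days after the start; 51 ÷ 14 = 3 remainder 9; since the remainder is 9, round up to i = 4. First occurrence in the window: #5 on 11 July 2047 (4×14 = 56 days in).
14 August 2047 is 90 days after the start; 90 ÷ 14 = 6 remainder 6. Last occurrence in the window: #7 on 8 August 2047.
Occurrences #5 through #7: 3 in total.

3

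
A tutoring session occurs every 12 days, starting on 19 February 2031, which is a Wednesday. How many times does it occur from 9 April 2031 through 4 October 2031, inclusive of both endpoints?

Occurrences land 12·i days after 19 February 2031 for i = 0, 1, 2, …
9 April 2031 is 49 days after the start; 49 ÷ 12 = 4 remainder 1; since the remainder is 1, round up to i = 5. First occurrence in the window: #6 on 20 April 2031 (5×12 = 60 days in).
4 October 2031 is 227 days after the start; 227 ÷ 12 = 18 remainder 11. Last occurrence in the window: #19 on 23 September 2031.
Occurrences #6 through #19: 14 in total.

14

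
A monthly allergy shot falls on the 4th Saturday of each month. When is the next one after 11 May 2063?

May 2063 starts on a Tuesday; its first Saturday is the 5th, so the 4th Saturday is the 26th — 26 May 2063.
26 May 2063 is after 11 May 2063, so that is the next one.

26 May 2063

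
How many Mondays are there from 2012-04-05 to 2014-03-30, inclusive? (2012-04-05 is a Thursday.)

2012-04-05 is a Thursday; the first Monday on or after it is 2012-04-09 (4 days later).
From 2012-04-09 to 2014-03-30: 266 + 365 + 89 = 720 days (rest of 2012, 2013, to 2014-03-30 in 2014).
720 ÷ 7 = 102 full weeks with remainder 6, so 102 more Mondays after the first → 103.

103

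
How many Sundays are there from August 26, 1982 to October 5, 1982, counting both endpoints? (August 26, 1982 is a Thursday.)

6

August 26, 1982 is a Thursday; the first Sunday on or after it is August 29, 1982 (3 days later).
From August 29, 1982 to October 5, 1982: 2 + 30 + 5 = 37 days (rest of August, September, October).
37 ÷ 7 = 5 full weeks with remainder 2, so 5 more Sundays after the first → 6.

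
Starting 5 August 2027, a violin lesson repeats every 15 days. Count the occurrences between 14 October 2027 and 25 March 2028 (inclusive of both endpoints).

Occurrences land 15·i days after 5 August 2027 for i = 0, 1, 2, …
14 October 2027 is 70 days after the start; 70 ÷ 15 = 4 remainder 10; since the remainder is 10, round up to i = 5. First occurrence in the window: #6 on 19 October 2027 (5×15 = 75 days in).
25 March 2028 is 233 days after the start; 233 ÷ 15 = 15 remainder 8. Last occurrence in the window: #16 on 17 March 2028.
Occurrences #6 through #16: 11 in total.

11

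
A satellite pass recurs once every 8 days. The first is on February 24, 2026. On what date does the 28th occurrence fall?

September 28, 2026

The 28th occurrence is 27 intervals after the first: 27 × 8 = 216 days after February 24, 2026.
February has 28 days — 4 days to the end of February leaves 212.
March has 31 days (181 left).
April has 30 days (151 left).
May has 31 days (120 left).
June has 30 days (90 left).
July has 31 days (59 left).
August has 31 days (28 left).
28 days into September → September 28, 2026.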